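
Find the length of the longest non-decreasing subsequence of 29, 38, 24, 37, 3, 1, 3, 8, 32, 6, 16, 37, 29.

Scanning left to right, the best length ending at each element is: 29→1, 38→2, 24→1, 37→2, 3→1, 1→1, 3→2, 8→3, 32→4, 6→3, 16→4, 37→5, 29→5.
So the longest non-decreasing subsequence has length 5, e.g. 3, 3, 8, 32, 37.

5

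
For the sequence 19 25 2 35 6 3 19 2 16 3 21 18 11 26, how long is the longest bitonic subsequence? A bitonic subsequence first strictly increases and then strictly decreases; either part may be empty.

Let inc[i] be the LIS ending at i and dec[i] the longest strictly decreasing subsequence starting at i. inc = [1, 2, 1, 3, 2, 2, 3, 1, 3, 2, 4, 4, 3, 5], dec = [4, 4, 1, 4, 3, 2, 3, 1, 2, 1, 3, 2, 1, 1].
max_i inc[i]+dec[i]−1 = 6, with one witness 19, 25, 35, 21, 18, 11.

6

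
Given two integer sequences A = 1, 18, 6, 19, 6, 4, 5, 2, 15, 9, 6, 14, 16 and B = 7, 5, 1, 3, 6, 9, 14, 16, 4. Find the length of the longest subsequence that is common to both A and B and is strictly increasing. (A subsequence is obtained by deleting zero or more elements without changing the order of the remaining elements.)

5

A longest common strictly increasing subsequence is 1, 6, 9, 14, 16 (length 5); it appears in order in both A and B, and no longer such subsequence exists.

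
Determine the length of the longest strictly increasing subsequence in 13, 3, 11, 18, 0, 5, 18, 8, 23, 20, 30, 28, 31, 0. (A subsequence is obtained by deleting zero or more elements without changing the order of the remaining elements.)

Scanning left to right, the best length ending at each element is: 13→1, 3→1, 11→2, 18→3, 0→1, 5→2, 18→3, 8→3, 23→4, 20→4, 30→5, 28→5, 31→6, 0→1.
So the longest increasing subsequence has length 6, e.g. 3, 11, 18, 23, 30, 31.

6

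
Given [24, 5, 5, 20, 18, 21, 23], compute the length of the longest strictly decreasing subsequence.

3

Scanning left to right, the best length ending at each element is: 24→1, 5→2, 5→2, 20→2, 18→3, 21→2, 23→2.
So the longest decreasing subsequence has length 3, e.g. 24, 20, 18.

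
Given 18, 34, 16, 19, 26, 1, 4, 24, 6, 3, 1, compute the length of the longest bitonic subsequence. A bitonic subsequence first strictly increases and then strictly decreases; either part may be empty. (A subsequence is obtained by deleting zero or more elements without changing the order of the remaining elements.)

7

Let inc[i] be the LIS ending at i and dec[i] the longest strictly decreasing subsequence starting at i. inc = [1, 2, 1, 2, 3, 1, 2, 3, 3, 2, 1], dec = [5, 6, 4, 4, 5, 1, 3, 4, 3, 2, 1].
max_i inc[i]+dec[i]−1 = 7, with one witness 18, 34, 26, 24, 6, 3, 1.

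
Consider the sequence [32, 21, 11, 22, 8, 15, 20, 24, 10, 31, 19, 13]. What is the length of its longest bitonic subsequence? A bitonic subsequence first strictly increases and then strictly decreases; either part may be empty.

7

One longest bitonic subsequence is 11, 15, 20, 24, 31, 19, 13 (positions 3,6,7,8,10,11,12): it rises to 31 then falls. Length 7 is optimal.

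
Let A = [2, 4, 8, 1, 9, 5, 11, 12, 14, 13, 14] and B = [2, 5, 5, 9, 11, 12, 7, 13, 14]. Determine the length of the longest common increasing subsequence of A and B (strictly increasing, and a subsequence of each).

A longest common strictly increasing subsequence is 2, 5, 11, 12, 13, 14 (length 6); it appears in order in both A and B, and no longer such subsequence exists.

6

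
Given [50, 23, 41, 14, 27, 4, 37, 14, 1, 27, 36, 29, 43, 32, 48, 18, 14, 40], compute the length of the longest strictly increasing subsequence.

One longest increasing subsequence is 4, 14, 27, 36, 43, 48 (positions 6,8,10,11,13,15), of length 6; no longer one exists.

6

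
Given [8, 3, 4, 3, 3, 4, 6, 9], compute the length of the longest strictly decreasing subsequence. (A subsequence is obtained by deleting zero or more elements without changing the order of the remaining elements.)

One longest decreasing subsequence is 8, 4, 3 (positions 1,3,4), of length 3; no longer one exists.

3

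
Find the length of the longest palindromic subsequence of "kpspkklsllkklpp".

One longest palindromic subsequence is ppkklllkkpp (positions 2,4,5,6,7,9,10,11,12,14,15); it reads the same forward and backward, and the interval DP gives dp[1][15] = 11.

11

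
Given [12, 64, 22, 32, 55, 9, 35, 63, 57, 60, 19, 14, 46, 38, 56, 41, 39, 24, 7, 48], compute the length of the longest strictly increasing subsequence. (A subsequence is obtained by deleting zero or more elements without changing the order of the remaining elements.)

Let dp[i] be the longest increasing subsequence ending at position i. Then dp = [1, 2, 2, 3, 4, 1, 4, 5, 5, 6, 2, 2, 5, 5, 6, 6, 6, 3, 1, 7].
The maximum is 7; one witness is 12, 22, 32, 35, 38, 41, 48 at positions 1,3,4,7,14,16,20.

7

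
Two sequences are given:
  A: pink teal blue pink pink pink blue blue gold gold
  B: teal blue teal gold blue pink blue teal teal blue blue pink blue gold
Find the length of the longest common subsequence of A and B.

6

A longest common subsequence is pink, teal, blue, pink, blue, gold (length 6); the LCS DP confirms no longer common subsequence exists.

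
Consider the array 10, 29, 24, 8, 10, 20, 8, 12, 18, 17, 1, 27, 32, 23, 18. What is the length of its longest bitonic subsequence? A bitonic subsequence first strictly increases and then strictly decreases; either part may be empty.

8

One longest bitonic subsequence is 8, 10, 12, 18, 27, 32, 23, 18 (positions 4,5,8,9,12,13,14,15): it rises to 32 then falls. Length 8 is optimal.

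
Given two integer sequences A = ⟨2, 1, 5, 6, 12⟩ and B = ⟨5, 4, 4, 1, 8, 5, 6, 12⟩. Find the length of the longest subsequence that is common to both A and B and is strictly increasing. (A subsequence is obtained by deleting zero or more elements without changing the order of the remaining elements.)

4

A longest common strictly increasing subsequence is 1, 5, 6, 12 (length 4); it appears in order in both A and B, and no longer such subsequence exists.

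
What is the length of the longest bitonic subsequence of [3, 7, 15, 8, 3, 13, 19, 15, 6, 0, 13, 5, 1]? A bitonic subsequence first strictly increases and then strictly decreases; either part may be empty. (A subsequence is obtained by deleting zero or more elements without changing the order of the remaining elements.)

9

Let inc[i] be the LIS ending at i and dec[i] the longest strictly decreasing subsequence starting at i. inc = [1, 2, 3, 3, 1, 4, 5, 5, 2, 1, 4, 2, 2], dec = [2, 4, 5, 4, 2, 4, 5, 4, 3, 1, 3, 2, 1].
max_i inc[i]+dec[i]−1 = 9, with one witness 3, 7, 8, 13, 19, 15, 13, 5, 1.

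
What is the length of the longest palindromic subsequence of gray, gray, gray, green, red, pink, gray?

One longest palindromic subsequence is gray gray gray gray (positions 1,2,3,7); it reads the same forward and backward, and the interval DP gives dp[1][7] = 4.

4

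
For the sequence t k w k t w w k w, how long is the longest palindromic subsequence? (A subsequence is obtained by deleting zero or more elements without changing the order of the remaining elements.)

One longest palindromic subsequence is wkwwkw (positions 3,4,6,7,8,9); it reads the same forward and backward, and the interval DP gives dp[1][9] = 6.

6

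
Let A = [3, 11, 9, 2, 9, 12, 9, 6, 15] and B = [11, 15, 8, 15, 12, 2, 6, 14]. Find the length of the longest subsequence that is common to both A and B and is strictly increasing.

2

For each value that appears in both, track the longest common increasing run ending there.
The best achievable length is 2; one witness is 11, 15 (A-positions 2,9, B-positions 1,2).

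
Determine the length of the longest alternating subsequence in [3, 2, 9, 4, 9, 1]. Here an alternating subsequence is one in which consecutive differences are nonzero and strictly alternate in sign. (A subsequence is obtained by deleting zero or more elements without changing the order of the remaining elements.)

Track the best alternating length ending on an up-step vs a down-step at each position: up/down = 1/1, 1/2, 3/1, 3/4, 5/1, 1/6.
The maximum over both is 6; one such subsequence is 3, 2, 9, 4, 9, 1.

6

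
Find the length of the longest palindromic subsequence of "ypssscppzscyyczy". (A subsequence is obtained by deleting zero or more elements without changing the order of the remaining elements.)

One longest palindromic subsequence is yzcyyczy (positions 1,9,11,12,13,14,15,16); it reads the same forward and backward, and the interval DP gives dp[1][16] = 8.

8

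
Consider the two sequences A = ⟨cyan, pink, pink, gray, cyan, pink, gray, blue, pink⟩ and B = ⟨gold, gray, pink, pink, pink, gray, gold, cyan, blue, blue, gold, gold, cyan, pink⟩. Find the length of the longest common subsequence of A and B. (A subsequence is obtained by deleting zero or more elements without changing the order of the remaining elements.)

6

A longest common subsequence is pink, pink, gray, cyan, blue, pink (length 6); the LCS DP confirms no longer common subsequence exists.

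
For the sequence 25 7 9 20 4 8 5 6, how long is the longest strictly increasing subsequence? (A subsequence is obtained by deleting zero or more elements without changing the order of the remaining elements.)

One longest increasing subsequence is 7, 9, 20 (positions 2,3,4), of length 3; no longer one exists.

3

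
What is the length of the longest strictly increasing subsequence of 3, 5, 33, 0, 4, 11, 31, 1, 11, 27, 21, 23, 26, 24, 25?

Let dp[i] be the longest increasing subsequence ending at position i. Then dp = [1, 2, 3, 1, 2, 3, 4, 2, 3, 4, 4, 5, 6, 6, 7].
The maximum is 7; one witness is 3, 5, 11, 21, 23, 24, 25 at positions 1,2,6,11,12,14,15.

7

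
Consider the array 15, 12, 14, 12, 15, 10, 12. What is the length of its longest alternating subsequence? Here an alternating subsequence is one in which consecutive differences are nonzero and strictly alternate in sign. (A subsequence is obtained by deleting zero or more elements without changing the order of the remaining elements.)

7

Track the best alternating length ending on an up-step vs a down-step at each position: up/down = 1/1, 1/2, 3/2, 1/4, 5/1, 1/6, 7/6.
The maximum over both is 7; one such subsequence is 15, 12, 14, 12, 15, 10, 12.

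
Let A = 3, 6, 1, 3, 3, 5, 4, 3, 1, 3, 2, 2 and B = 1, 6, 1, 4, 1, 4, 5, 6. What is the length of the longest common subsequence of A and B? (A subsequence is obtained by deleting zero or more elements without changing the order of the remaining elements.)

4

Backtracking the LCS table gives one alignment: 6 (A2,B2) → 1 (A3,B3) → 4 (A7,B4) → 1 (A9,B5).
So the longest common subsequence has length 4.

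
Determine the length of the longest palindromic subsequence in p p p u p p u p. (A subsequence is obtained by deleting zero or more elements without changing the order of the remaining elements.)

7

Using dp[i][j] = 2 + dp[i+1][j−1] if the ends match, else max(dp[i+1][j], dp[i][j−1]):
dp[1][8] = 7. A witness is pppuppp at positions 1,2,3,4,5,6,8.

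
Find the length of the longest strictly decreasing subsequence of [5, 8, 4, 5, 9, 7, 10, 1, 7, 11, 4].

3

Let dp[i] be the longest decreasing subsequence ending at position i. Then dp = [1, 1, 2, 2, 1, 2, 1, 3, 2, 1, 3].
The maximum is 3; one witness is 5, 4, 1 at positions 1,3,8.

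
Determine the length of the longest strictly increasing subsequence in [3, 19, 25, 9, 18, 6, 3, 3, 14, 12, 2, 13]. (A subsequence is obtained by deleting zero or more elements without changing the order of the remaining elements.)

4

Scanning left to right, the best length ending at each element is: 3→1, 19→2, 25→3, 9→2, 18→3, 6→2, 3→1, 3→1, 14→3, 12→3, 2→1, 13→4.
So the longest increasing subsequence has length 4, e.g. 3, 9, 12, 13.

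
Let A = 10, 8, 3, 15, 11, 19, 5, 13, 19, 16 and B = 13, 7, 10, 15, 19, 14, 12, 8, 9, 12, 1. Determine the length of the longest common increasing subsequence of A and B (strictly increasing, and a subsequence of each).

3

For each value that appears in both, track the longest common increasing run ending there.
The best achievable length is 3; one witness is 10, 15, 19 (A-positions 1,4,6, B-positions 3,4,5).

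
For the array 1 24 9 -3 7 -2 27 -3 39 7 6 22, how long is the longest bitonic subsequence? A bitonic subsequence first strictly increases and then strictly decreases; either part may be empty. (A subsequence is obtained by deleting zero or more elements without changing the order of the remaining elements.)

6

Let inc[i] be the LIS ending at i and dec[i] the longest strictly decreasing subsequence starting at i. inc = [1, 2, 2, 1, 2, 2, 3, 1, 4, 3, 3, 4], dec = [3, 5, 4, 1, 3, 2, 3, 1, 3, 2, 1, 1].
max_i inc[i]+dec[i]−1 = 6, with one witness 1, 24, 9, 7, -2, -3.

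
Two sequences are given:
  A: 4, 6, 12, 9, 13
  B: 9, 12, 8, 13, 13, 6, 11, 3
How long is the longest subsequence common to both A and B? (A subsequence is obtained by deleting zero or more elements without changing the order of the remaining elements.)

2

Backtracking the LCS table gives one alignment: 12 (A3,B2) → 13 (A5,B5).
So the longest common subsequence has length 2.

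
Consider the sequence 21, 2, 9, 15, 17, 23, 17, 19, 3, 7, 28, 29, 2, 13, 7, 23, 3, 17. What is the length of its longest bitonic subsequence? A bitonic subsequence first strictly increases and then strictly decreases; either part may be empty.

10

One longest bitonic subsequence is 2, 9, 15, 17, 23, 28, 29, 13, 7, 3 (positions 2,3,4,5,6,11,12,14,15,17): it rises to 29 then falls. Length 10 is optimal.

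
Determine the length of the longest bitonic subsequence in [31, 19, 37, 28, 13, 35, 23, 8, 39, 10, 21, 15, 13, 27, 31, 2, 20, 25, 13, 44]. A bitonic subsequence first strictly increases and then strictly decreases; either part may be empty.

Let inc[i] be the LIS ending at i and dec[i] the longest strictly decreasing subsequence starting at i. inc = [1, 1, 2, 2, 1, 3, 2, 1, 4, 2, 3, 3, 3, 4, 5, 1, 4, 5, 3, 6], dec = [7, 4, 7, 6, 3, 6, 5, 2, 5, 2, 4, 3, 2, 3, 3, 1, 2, 2, 1, 1].
max_i inc[i]+dec[i]−1 = 8, with one witness 31, 37, 35, 23, 21, 15, 13, 2.

8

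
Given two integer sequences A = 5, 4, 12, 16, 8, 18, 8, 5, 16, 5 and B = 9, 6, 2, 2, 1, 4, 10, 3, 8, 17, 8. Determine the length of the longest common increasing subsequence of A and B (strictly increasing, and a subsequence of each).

A longest common strictly increasing subsequence is 4, 8 (length 2); it appears in order in both A and B, and no longer such subsequence exists.

2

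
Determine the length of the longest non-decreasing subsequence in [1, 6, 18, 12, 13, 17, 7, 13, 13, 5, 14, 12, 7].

7

Let dp[i] be the longest non-decreasing subsequence ending at position i. Then dp = [1, 2, 3, 3, 4, 5, 3, 5, 6, 2, 7, 4, 4].
The maximum is 7; one witness is 1, 6, 12, 13, 13, 13, 14 at positions 1,2,4,5,8,9,11.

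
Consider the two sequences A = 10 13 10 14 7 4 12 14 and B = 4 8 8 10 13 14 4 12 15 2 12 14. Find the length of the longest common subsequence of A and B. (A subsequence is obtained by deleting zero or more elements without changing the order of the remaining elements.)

6

A longest common subsequence is 10, 13, 14, 4, 12, 14 (length 6); the LCS DP confirms no longer common subsequence exists.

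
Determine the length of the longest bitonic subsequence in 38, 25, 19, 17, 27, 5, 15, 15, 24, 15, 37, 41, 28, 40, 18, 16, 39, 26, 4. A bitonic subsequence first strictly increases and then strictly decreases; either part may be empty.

Let inc[i] be the LIS ending at i and dec[i] the longest strictly decreasing subsequence starting at i. inc = [1, 1, 1, 1, 2, 1, 2, 2, 3, 2, 4, 5, 4, 5, 3, 3, 5, 4, 1], dec = [6, 5, 4, 3, 5, 2, 2, 2, 4, 2, 5, 5, 4, 4, 3, 2, 3, 2, 1].
max_i inc[i]+dec[i]−1 = 9, with one witness 5, 15, 24, 37, 41, 40, 39, 26, 4.

9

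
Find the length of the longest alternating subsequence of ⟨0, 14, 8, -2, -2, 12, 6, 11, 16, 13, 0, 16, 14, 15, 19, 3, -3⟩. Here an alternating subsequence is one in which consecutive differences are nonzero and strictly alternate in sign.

11

Track the best alternating length ending on an up-step vs a down-step at each position: up/down = 1/1, 2/1, 2/3, 1/3, 1/3, 4/3, 4/5, 6/5, 6/1, 6/7, 4/7, 8/1, 8/9, 10/9, 10/1, 8/11, 1/11.
The maximum over both is 11; one such subsequence is 0, 14, 8, 12, 6, 16, 13, 16, 14, 15, 3.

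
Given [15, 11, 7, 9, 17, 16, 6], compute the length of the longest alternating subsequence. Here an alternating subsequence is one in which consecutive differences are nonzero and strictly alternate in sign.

A longest alternating subsequence is 15, 11, 17, 16 (positions 1,2,5,6); its 3 consecutive differences strictly alternate in sign, and length 4 is optimal.

4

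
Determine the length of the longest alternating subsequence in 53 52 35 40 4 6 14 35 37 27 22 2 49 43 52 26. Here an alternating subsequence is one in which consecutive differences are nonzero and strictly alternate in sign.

Track the best alternating length ending on an up-step vs a down-step at each position: up/down = 1/1, 1/2, 1/2, 3/2, 1/4, 5/4, 5/4, 5/4, 5/4, 5/6, 5/6, 1/6, 7/2, 7/8, 9/2, 7/10.
The maximum over both is 10; one such subsequence is 53, 35, 40, 4, 35, 27, 49, 43, 52, 26.

10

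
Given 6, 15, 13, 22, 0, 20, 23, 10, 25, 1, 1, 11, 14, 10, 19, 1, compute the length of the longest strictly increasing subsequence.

5

Scanning left to right, the best length ending at each element is: 6→1, 15→2, 13→2, 22→3, 0→1, 20→3, 23→4, 10→2, 25→5, 1→2, 1→2, 11→3, 14→4, 10→3, 19→5, 1→2.
So the longest increasing subsequence has length 5, e.g. 6, 15, 22, 23, 25.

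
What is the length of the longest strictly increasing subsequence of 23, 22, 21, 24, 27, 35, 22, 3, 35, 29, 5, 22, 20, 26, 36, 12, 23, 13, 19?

One longest increasing subsequence is 23, 24, 27, 35, 36 (positions 1,4,5,6,15), of length 5; no longer one exists.

5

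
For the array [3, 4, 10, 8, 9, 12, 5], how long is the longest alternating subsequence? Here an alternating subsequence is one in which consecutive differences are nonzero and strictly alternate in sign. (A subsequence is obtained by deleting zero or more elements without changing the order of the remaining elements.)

Track the best alternating length ending on an up-step vs a down-step at each position: up/down = 1/1, 2/1, 2/1, 2/3, 4/3, 4/1, 2/5.
The maximum over both is 5; one such subsequence is 3, 10, 8, 9, 5.

5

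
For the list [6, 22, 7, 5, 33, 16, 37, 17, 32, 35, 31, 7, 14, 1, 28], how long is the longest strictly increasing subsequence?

Scanning left to right, the best length ending at each element is: 6→1, 22→2, 7→2, 5→1, 33→3, 16→3, 37→4, 17→4, 32→5, 35→6, 31→5, 7→2, 14→3, 1→1, 28→5.
So the longest increasing subsequence has length 6, e.g. 6, 7, 16, 17, 32, 35.

6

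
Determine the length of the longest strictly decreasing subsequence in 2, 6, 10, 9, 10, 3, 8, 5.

4

Let dp[i] be the longest decreasing subsequence ending at position i. Then dp = [1, 1, 1, 2, 1, 3, 3, 4].
The maximum is 4; one witness is 10, 9, 8, 5 at positions 3,4,7,8.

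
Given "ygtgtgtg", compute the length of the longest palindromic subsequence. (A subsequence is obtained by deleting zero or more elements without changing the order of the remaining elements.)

7

Using dp[i][j] = 2 + dp[i+1][j−1] if the ends match, else max(dp[i+1][j], dp[i][j−1]):
dp[1][8] = 7. A witness is gtgtgtg at positions 2,3,4,5,6,7,8.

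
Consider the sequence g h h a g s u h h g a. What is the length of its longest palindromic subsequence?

One longest palindromic subsequence is ghhuhhg (positions 1,2,3,7,8,9,10); it reads the same forward and backward, and the interval DP gives dp[1][11] = 7.

7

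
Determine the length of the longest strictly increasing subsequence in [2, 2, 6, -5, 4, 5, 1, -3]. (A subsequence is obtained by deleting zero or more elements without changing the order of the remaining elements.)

Scanning left to right, the best length ending at each element is: 2→1, 2→1, 6→2, -5→1, 4→2, 5→3, 1→2, -3→2.
So the longest increasing subsequence has length 3, e.g. 2, 4, 5.

3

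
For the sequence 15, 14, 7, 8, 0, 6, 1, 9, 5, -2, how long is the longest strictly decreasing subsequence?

6

One longest decreasing subsequence is 15, 14, 7, 6, 1, -2 (positions 1,2,3,6,7,10), of length 6; no longer one exists.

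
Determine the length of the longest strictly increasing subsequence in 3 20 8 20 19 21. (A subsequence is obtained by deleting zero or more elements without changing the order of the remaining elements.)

4

One longest increasing subsequence is 3, 8, 20, 21 (positions 1,3,4,6), of length 4; no longer one exists.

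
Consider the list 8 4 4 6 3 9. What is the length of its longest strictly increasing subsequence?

3

One longest increasing subsequence is 4, 6, 9 (positions 2,4,6), of length 3; no longer one exists.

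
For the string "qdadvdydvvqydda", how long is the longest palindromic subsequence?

10

One longest palindromic subsequence is addyvvydda (positions 3,4,6,7,9,10,12,13,14,15); it reads the same forward and backward, and the interval DP gives dp[1][15] = 10.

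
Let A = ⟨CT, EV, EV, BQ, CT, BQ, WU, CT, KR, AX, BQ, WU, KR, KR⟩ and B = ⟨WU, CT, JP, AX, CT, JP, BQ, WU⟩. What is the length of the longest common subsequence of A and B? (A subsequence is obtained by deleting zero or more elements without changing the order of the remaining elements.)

5

A longest common subsequence is WU, CT, AX, BQ, WU (length 5); the LCS DP confirms no longer common subsequence exists.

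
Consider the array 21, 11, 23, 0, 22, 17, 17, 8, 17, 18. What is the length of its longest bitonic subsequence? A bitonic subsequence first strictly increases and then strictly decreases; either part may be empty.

Let inc[i] be the LIS ending at i and dec[i] the longest strictly decreasing subsequence starting at i. inc = [1, 1, 2, 1, 2, 2, 2, 2, 3, 4], dec = [3, 2, 4, 1, 3, 2, 2, 1, 1, 1].
max_i inc[i]+dec[i]−1 = 5, with one witness 21, 23, 22, 17, 8.

5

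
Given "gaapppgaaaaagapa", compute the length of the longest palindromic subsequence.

11

One longest palindromic subsequence is apgaaaaagpa (positions 2,4,7,8,9,10,11,12,13,15,16); it reads the same forward and backward, and the interval DP gives dp[1][16] = 11.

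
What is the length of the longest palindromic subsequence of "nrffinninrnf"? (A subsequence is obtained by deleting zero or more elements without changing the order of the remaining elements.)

Using dp[i][j] = 2 + dp[i+1][j−1] if the ends match, else max(dp[i+1][j], dp[i][j−1]):
dp[1][12] = 8. A witness is nrinnirn at positions 1,2,5,6,7,8,10,11.

8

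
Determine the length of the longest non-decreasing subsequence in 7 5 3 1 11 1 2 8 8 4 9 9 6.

Let dp[i] be the longest non-decreasing subsequence ending at position i. Then dp = [1, 1, 1, 1, 2, 2, 3, 4, 5, 4, 6, 7, 5].
The maximum is 7; one witness is 1, 1, 2, 8, 8, 9, 9 at positions 4,6,7,8,9,11,12.

7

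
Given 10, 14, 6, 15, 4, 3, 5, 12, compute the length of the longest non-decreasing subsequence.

Let dp[i] be the longest non-decreasing subsequence ending at position i. Then dp = [1, 2, 1, 3, 1, 1, 2, 3].
The maximum is 3; one witness is 10, 14, 15 at positions 1,2,4.

3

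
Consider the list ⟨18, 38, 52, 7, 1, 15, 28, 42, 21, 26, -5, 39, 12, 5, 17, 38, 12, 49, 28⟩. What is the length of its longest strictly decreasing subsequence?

Scanning left to right, the best length ending at each element is: 18→1, 38→1, 52→1, 7→2, 1→3, 15→2, 28→2, 42→2, 21→3, 26→3, -5→4, 39→3, 12→4, 5→5, 17→4, 38→4, 12→5, 49→2, 28→5.
So the longest decreasing subsequence has length 5, e.g. 38, 28, 21, 12, 5.

5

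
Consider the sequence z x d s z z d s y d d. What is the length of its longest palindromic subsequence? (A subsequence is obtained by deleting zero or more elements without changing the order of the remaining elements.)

One longest palindromic subsequence is dszzsd (positions 3,4,5,6,8,11); it reads the same forward and backward, and the interval DP gives dp[1][11] = 6.

6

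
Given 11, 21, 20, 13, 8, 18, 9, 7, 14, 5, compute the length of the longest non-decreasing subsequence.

3

Scanning left to right, the best length ending at each element is: 11→1, 21→2, 20→2, 13→2, 8→1, 18→3, 9→2, 7→1, 14→3, 5→1.
So the longest non-decreasing subsequence has length 3, e.g. 11, 13, 18.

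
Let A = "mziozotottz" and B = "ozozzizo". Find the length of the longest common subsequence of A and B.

4

Backtracking the LCS table gives one alignment: z (A2,B5) → i (A3,B6) → z (A5,B7) → o (A8,B8).
So the longest common subsequence has length 4.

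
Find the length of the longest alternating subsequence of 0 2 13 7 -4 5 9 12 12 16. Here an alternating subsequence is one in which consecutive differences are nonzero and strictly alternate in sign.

4

Track the best alternating length ending on an up-step vs a down-step at each position: up/down = 1/1, 2/1, 2/1, 2/3, 1/3, 4/3, 4/3, 4/3, 4/3, 4/1.
The maximum over both is 4; one such subsequence is 0, 2, -4, 5.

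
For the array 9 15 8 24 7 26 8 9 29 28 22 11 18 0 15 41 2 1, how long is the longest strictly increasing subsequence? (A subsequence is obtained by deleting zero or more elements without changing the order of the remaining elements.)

6

Scanning left to right, the best length ending at each element is: 9→1, 15→2, 8→1, 24→3, 7→1, 26→4, 8→2, 9→3, 29→5, 28→5, 22→4, 11→4, 18→5, 0→1, 15→5, 41→6, 2→2, 1→2.
So the longest increasing subsequence has length 6, e.g. 9, 15, 24, 26, 29, 41.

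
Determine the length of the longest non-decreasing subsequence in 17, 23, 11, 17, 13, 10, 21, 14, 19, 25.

5

Scanning left to right, the best length ending at each element is: 17→1, 23→2, 11→1, 17→2, 13→2, 10→1, 21→3, 14→3, 19→4, 25→5.
So the longest non-decreasing subsequence has length 5, e.g. 11, 13, 14, 19, 25.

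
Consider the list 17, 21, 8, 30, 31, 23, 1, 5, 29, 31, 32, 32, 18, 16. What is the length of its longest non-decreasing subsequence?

7

Scanning left to right, the best length ending at each element is: 17→1, 21→2, 8→1, 30→3, 31→4, 23→3, 1→1, 5→2, 29→4, 31→5, 32→6, 32→7, 18→3, 16→3.
So the longest non-decreasing subsequence has length 7, e.g. 17, 21, 30, 31, 31, 32, 32.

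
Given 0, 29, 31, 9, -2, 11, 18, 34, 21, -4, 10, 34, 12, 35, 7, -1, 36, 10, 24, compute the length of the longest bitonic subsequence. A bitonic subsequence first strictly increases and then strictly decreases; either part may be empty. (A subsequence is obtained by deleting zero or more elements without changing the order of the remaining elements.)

9

Let inc[i] be the LIS ending at i and dec[i] the longest strictly decreasing subsequence starting at i. inc = [1, 2, 3, 2, 1, 3, 4, 5, 5, 1, 3, 6, 4, 7, 2, 2, 8, 3, 6], dec = [3, 5, 5, 3, 2, 4, 4, 5, 4, 1, 3, 4, 3, 3, 2, 1, 2, 1, 1].
max_i inc[i]+dec[i]−1 = 9, with one witness 0, 9, 11, 18, 34, 21, 12, 7, -1.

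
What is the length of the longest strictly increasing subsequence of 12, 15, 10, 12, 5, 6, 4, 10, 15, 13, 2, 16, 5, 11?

5

One longest increasing subsequence is 5, 6, 10, 15, 16 (positions 5,6,8,9,12), of length 5; no longer one exists.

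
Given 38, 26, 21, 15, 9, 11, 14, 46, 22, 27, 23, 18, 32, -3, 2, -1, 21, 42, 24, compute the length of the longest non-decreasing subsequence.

7

Let dp[i] be the longest non-decreasing subsequence ending at position i. Then dp = [1, 1, 1, 1, 1, 2, 3, 4, 4, 5, 5, 4, 6, 1, 2, 2, 5, 7, 6].
The maximum is 7; one witness is 9, 11, 14, 22, 27, 32, 42 at positions 5,6,7,9,10,13,18.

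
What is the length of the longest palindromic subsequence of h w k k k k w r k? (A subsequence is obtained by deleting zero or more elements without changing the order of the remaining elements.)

One longest palindromic subsequence is wkkkkw (positions 2,3,4,5,6,7); it reads the same forward and backward, and the interval DP gives dp[1][9] = 6.

6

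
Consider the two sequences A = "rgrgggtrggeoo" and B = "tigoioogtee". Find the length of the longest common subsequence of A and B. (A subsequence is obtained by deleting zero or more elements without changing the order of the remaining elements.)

Backtracking the LCS table gives one alignment: g (A2,B3) → g (A6,B8) → t (A7,B9) → e (A11,B11).
So the longest common subsequence has length 4.

4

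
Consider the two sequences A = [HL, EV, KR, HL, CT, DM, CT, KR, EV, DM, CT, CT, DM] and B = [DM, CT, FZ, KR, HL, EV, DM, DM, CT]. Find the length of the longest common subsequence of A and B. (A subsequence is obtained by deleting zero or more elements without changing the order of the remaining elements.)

6

Backtracking the LCS table gives one alignment: DM (A6,B1) → CT (A7,B2) → KR (A8,B4) → EV (A9,B6) → DM (A10,B8) → CT (A12,B9).
So the longest common subsequence has length 6.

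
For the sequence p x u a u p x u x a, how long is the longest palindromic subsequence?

5

Using dp[i][j] = 2 + dp[i+1][j−1] if the ends match, else max(dp[i+1][j], dp[i][j−1]):
dp[1][10] = 5. A witness is axuxa at positions 4,7,8,9,10.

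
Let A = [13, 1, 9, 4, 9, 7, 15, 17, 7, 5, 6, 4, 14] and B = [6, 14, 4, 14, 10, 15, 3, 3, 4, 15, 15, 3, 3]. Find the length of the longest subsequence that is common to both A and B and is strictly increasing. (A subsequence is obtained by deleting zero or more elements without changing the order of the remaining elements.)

2

A longest common strictly increasing subsequence is 6, 14 (length 2); it appears in order in both A and B, and no longer such subsequence exists.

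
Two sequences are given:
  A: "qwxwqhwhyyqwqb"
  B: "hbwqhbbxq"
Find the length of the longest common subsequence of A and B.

Backtracking the LCS table gives one alignment: w (A4,B3) → q (A5,B4) → h (A6,B5) → q (A13,B9).
So the longest common subsequence has length 4.

4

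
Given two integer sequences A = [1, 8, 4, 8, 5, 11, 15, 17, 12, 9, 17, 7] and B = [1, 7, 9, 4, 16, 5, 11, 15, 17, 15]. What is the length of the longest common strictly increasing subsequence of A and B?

6

For each value that appears in both, track the longest common increasing run ending there.
The best achievable length is 6; one witness is 1, 4, 5, 11, 15, 17 (A-positions 1,3,5,6,7,8, B-positions 1,4,6,7,8,9).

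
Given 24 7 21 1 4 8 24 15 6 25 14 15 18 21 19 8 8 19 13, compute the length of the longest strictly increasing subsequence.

7

Let dp[i] be the longest increasing subsequence ending at position i. Then dp = [1, 1, 2, 1, 2, 3, 4, 4, 3, 5, 4, 5, 6, 7, 7, 4, 4, 7, 5].
The maximum is 7; one witness is 1, 4, 8, 14, 15, 18, 21 at positions 4,5,6,11,12,13,14.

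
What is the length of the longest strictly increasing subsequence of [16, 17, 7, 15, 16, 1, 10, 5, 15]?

3

Let dp[i] be the longest increasing subsequence ending at position i. Then dp = [1, 2, 1, 2, 3, 1, 2, 2, 3].
The maximum is 3; one witness is 7, 15, 16 at positions 3,4,5.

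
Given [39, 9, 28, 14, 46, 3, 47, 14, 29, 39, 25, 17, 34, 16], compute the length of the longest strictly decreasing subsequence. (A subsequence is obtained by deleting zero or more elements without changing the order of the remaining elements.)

One longest decreasing subsequence is 39, 28, 25, 17, 16 (positions 1,3,11,12,14), of length 5; no longer one exists.

5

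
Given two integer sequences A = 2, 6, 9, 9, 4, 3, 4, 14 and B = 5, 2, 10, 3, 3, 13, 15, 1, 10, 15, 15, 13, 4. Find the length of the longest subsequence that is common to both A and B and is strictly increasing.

A longest common strictly increasing subsequence is 2, 3, 4 (length 3); it appears in order in both A and B, and no longer such subsequence exists.

3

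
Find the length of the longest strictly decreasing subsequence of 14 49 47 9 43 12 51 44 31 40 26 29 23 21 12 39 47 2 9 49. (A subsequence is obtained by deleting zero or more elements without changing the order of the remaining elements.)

9

Let dp[i] be the longest decreasing subsequence ending at position i. Then dp = [1, 1, 2, 3, 3, 4, 1, 3, 4, 4, 5, 5, 6, 7, 8, 5, 2, 9, 9, 2].
The maximum is 9; one witness is 49, 47, 43, 31, 26, 23, 21, 12, 2 at positions 2,3,5,9,11,13,14,15,18.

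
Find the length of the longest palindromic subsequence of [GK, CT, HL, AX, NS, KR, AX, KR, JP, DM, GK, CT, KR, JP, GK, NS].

One longest palindromic subsequence is GK CT KR AX KR CT GK (positions 1,2,6,7,8,12,15); it reads the same forward and backward, and the interval DP gives dp[1][16] = 7.

7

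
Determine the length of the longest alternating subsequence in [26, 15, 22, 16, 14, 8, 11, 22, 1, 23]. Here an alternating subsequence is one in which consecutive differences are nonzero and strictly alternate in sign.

Track the best alternating length ending on an up-step vs a down-step at each position: up/down = 1/1, 1/2, 3/2, 3/4, 1/4, 1/4, 5/4, 5/2, 1/6, 7/2.
The maximum over both is 7; one such subsequence is 26, 15, 22, 8, 11, 1, 23.

7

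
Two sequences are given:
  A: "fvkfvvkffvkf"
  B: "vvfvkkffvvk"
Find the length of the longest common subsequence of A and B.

8

Backtracking the LCS table gives one alignment: f (A1,B3) → v (A2,B4) → k (A3,B5) → k (A7,B6) → f (A8,B7) → f (A9,B8) → v (A10,B10) → k (A11,B11).
So the longest common subsequence has length 8.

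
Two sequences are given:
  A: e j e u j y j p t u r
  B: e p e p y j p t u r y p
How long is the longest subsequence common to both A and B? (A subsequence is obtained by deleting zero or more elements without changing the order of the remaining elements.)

8

A longest common subsequence is eeyjptur (length 8); the LCS DP confirms no longer common subsequence exists.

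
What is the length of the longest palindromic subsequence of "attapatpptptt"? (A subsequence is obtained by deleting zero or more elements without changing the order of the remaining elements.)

Using dp[i][j] = 2 + dp[i+1][j−1] if the ends match, else max(dp[i+1][j], dp[i][j−1]):
dp[1][13] = 10. A witness is ttptpptptt at positions 2,3,5,7,8,9,10,11,12,13.

10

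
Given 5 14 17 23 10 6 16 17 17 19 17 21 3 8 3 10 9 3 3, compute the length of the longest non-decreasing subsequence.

7

One longest non-decreasing subsequence is 5, 14, 17, 17, 17, 19, 21 (positions 1,2,3,8,9,10,12), of length 7; no longer one exists.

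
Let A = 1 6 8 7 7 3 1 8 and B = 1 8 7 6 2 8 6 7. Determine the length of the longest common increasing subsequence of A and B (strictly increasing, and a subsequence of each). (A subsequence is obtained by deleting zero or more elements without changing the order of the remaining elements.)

For each value that appears in both, track the longest common increasing run ending there.
The best achievable length is 3; one witness is 1, 6, 8 (A-positions 1,2,3, B-positions 1,4,6).

3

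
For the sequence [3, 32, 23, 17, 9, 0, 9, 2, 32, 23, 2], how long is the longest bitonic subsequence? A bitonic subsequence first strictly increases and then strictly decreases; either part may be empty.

6

Let inc[i] be the LIS ending at i and dec[i] the longest strictly decreasing subsequence starting at i. inc = [1, 2, 2, 2, 2, 1, 2, 2, 3, 3, 2], dec = [2, 5, 4, 3, 2, 1, 2, 1, 3, 2, 1].
max_i inc[i]+dec[i]−1 = 6, with one witness 3, 32, 23, 17, 9, 2.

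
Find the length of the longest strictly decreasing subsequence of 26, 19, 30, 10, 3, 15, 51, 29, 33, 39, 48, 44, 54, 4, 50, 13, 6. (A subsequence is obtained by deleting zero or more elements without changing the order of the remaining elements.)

One longest decreasing subsequence is 26, 19, 15, 13, 6 (positions 1,2,6,16,17), of length 5; no longer one exists.

5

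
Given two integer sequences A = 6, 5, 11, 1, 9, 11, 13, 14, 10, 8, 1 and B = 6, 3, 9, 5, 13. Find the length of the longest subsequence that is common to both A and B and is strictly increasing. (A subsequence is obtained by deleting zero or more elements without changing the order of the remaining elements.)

3

A longest common strictly increasing subsequence is 6, 9, 13 (length 3); it appears in order in both A and B, and no longer such subsequence exists.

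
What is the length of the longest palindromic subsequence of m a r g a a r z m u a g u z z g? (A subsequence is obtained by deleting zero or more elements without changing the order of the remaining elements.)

7

One longest palindromic subsequence is gzuguzg (positions 4,8,10,12,13,15,16); it reads the same forward and backward, and the interval DP gives dp[1][16] = 7.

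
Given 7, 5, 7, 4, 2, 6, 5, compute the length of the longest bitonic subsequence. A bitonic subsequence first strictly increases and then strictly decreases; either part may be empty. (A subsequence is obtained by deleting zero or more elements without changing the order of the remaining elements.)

Let inc[i] be the LIS ending at i and dec[i] the longest strictly decreasing subsequence starting at i. inc = [1, 1, 2, 1, 1, 2, 2], dec = [4, 3, 3, 2, 1, 2, 1].
max_i inc[i]+dec[i]−1 = 4, with one witness 7, 5, 4, 2.

4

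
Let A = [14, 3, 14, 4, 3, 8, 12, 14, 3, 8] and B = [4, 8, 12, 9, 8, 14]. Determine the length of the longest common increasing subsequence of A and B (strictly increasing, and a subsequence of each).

For each value that appears in both, track the longest common increasing run ending there.
The best achievable length is 4; one witness is 4, 8, 12, 14 (A-positions 4,6,7,8, B-positions 1,2,3,6).

4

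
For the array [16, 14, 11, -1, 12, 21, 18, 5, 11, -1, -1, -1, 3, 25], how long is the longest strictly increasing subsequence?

4

Let dp[i] be the longest increasing subsequence ending at position i. Then dp = [1, 1, 1, 1, 2, 3, 3, 2, 3, 1, 1, 1, 2, 4].
The maximum is 4; one witness is 11, 12, 21, 25 at positions 3,5,6,14.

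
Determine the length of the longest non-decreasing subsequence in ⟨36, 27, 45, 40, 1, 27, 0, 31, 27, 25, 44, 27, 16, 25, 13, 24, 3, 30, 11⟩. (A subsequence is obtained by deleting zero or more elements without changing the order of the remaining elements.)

One longest non-decreasing subsequence is 27, 27, 27, 27, 30 (positions 2,6,9,12,18), of length 5; no longer one exists.

5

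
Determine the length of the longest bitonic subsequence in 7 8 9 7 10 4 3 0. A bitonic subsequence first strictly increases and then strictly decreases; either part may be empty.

One longest bitonic subsequence is 7, 8, 9, 7, 4, 3, 0 (positions 1,2,3,4,6,7,8): it rises to 9 then falls. Length 7 is optimal.

7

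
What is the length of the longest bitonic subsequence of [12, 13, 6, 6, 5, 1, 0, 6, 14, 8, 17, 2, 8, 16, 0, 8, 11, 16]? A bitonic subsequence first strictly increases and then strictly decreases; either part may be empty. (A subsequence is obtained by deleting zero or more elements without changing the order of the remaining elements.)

6

Let inc[i] be the LIS ending at i and dec[i] the longest strictly decreasing subsequence starting at i. inc = [1, 2, 1, 1, 1, 1, 1, 2, 3, 3, 4, 2, 3, 4, 1, 3, 4, 5], dec = [5, 5, 4, 4, 3, 2, 1, 3, 4, 3, 3, 2, 2, 2, 1, 1, 1, 1].
max_i inc[i]+dec[i]−1 = 6, with one witness 12, 13, 6, 5, 2, 0.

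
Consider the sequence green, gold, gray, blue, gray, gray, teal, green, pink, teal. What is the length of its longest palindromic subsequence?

One longest palindromic subsequence is green gray gray gray green (positions 1,3,5,6,8); it reads the same forward and backward, and the interval DP gives dp[1][10] = 5.

5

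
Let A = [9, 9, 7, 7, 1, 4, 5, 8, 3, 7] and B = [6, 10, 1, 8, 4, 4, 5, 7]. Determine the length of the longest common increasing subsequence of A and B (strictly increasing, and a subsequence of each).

For each value that appears in both, track the longest common increasing run ending there.
The best achievable length is 4; one witness is 1, 4, 5, 7 (A-positions 5,6,7,10, B-positions 3,5,7,8).

4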